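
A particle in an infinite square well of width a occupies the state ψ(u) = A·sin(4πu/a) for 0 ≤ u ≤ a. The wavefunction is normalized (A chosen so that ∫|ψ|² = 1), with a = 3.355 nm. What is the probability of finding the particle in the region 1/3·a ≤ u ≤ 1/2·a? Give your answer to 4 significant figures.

|ψ|² is the probability density, so P = ∫_{1/3·a}^{1/2·a} |ψ|² du.
With A² fixed by ∫|ψ|² = 1, i.e. A² = (a/2)^(−1), substitute and integrate.
Substituting t = u/a, A² and the length scale cancel in the ratio: P = ∫_{1/3}^{1/2} sin(4·π·t)^2 dt / ∫_{0}^{1} sin(4·π·t)^2 dt.
With ∫ sin(4·π·t)^2 dt = t/2 - sin(4·π·t)·cos(4·π·t)/(8·π) + C, the region integral is √(3)/(32·π) + 1/12 and the full one is 1/2.
The result is P = (√(3)/16 + π/6)/π.

P ≈ 0.2011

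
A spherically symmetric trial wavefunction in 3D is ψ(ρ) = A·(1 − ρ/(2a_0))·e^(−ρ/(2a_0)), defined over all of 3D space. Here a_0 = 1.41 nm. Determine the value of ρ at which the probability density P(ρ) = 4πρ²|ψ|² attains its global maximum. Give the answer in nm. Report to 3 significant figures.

Set d/dρ [P(ρ) = 4πρ²|ψ|²] = 0 and solve for ρ > 0.
This gives ρ = a_0·(√(5) + 3).
With a_0 = 1.41, the most probable radial distance is 7.383 nm.

ρ ≈ 7.38 nm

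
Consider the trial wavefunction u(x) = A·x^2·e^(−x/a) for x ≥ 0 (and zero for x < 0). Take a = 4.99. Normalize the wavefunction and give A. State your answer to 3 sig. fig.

A ≈ 0.0208

We need A² ∫|f|² dx = 1, taking the integral from 0 to ∞.
With ∫₀^∞ x^4 e^(−αx) dx = 4!/α^5, with u = A·x^2·e^(−x/a), the integral evaluates to A²·[3·a^5/4].
Hence A² = 1/[3·a^5/4].
With a = 4.99: A² = 0.0004310 and A = 0.02076.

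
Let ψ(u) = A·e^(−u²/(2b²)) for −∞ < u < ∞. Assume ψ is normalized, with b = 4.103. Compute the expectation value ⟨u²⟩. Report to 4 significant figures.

⟨u^2⟩ ≈ 8.417

⟨u²⟩ = ∫ u^2 |ψ|² du over the full domain.
Evaluating both integrals, ⟨u²⟩ = b^2/2.
Putting b = 4.103 gives 8.4173.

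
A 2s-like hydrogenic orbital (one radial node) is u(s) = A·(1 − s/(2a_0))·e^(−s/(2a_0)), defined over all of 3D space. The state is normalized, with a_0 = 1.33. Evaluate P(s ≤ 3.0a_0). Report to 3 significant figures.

With dV = 4πs²ds, the probability is ∫|u|² dV over s ≤ 3.0a_0.
The full normalization integral is A²·[8·π·a_0^3] = 1, fixing A².
Substituting t = s/a_0, A², 4π and the length scale all cancel in the ratio: P = ∫_{0}^{3.0} t^2·(1 - t/2)^2·e^(-t) dt / ∫_{0}^{∞} t^2·(1 - t/2)^2·e^(-t) dt.
An antiderivative of t^2·(1 - t/2)^2·e^(-t) is -(t^4/4 + t^2 + 2·t + 2)·e^(-t); evaluating from 0 to 3.0 gives 2 - 149·e^(-3)/4, while the full integral is 2.
The region integral divided by the full integral gives P = 0.07272.

P ≈ 0.0727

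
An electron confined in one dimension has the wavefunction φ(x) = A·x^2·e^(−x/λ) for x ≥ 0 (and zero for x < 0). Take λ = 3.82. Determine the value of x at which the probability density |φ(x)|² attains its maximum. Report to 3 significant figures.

x ≈ 7.64

Differentiate |φ(x)|² with respect to x and set to zero.
This gives x = 2·λ.
With λ = 3.82, the most probable position is 7.640.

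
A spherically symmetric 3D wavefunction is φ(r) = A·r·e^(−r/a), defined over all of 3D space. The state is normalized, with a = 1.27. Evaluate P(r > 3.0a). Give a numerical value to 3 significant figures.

P = ∫ |φ|² 4πr² dr over r > 3.0a.
A² is fixed by ∫₀^∞ 4πr²|φ|² dr = 1, i.e. A² = (3·π·a^5)^(−1).
In terms of u = r/a (A², 4π and the length scale all cancel between numerator and denominator), P = [∫_{3.0}^{∞} u^4·e^(-2·u) du] / [∫_{0}^{∞} u^4·e^(-2·u) du].
With ∫ u^4·e^(-2·u) du = -(u^4/2 + u^3 + 3·u^2/2 + 3·u/2 + 3/4)·e^(-2·u) + C, the region integral is 345·e^(-6)/4 and the full one is 3/4.
The region integral divided by the full integral gives P = 0.2851.

P ≈ 0.285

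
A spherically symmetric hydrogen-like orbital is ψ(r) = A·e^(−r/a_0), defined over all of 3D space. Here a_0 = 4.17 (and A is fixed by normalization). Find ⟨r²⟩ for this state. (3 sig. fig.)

⟨r^2⟩ ≈ 52.2

By definition ⟨r²⟩ = ∫ r^2 |ψ(r)|² 4πr² dr.
The ratio of the moment integral to the normalization integral gives ⟨r²⟩ = 3·a_0^2.
With a_0 = 4.17, ⟨r^2⟩ = 52.17.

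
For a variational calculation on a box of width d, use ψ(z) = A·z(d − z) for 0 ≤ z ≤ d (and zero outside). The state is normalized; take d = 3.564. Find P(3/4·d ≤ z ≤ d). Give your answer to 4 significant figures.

P ≈ 0.1035

The probability is P = ∫ |ψ|² dz over [3/4·d, d].
The normalization integral ∫|ψ|²dz over the whole domain equals d^5/30·A², and A² cancels in the ratio.
Substituting u = z/d, A² and the length scale cancel in the ratio: P = ∫_{3/4}^{1} u^2·(1 - u)^2 du / ∫_{0}^{1} u^2·(1 - u)^2 du.
With ∫ u^2·(1 - u)^2 du = u^3·(6·u^2 - 15·u + 10)/30 + C, the region integral is ≈ 0.00345052 and the full one is 1/30.
Taking the ratio, P = 53/512.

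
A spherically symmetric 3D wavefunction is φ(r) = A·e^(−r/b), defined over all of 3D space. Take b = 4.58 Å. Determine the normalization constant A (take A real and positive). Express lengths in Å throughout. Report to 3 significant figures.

Normalization requires ∫|φ|² 4πr² dr = 1, integrated from 0 to ∞.
With ∫₀^∞ r^2 e^(−αr) dr = 2!/α^3, the integral (without the A² prefactor) comes out to π·b^3.
Hence A² = 1/[π·b^3].
With b = 4.58: A² = 0.003313 and A = 0.05756.

A ≈ 0.0576 Å^(-3/2)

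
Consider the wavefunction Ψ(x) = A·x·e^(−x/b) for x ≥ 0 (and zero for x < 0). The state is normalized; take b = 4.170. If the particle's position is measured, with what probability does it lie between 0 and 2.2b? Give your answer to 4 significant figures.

P ≈ 0.8149

P = ∫_{0}^{2.2b} |Ψ(x)|² dx.
With A² fixed by ∫|Ψ|² = 1, i.e. A² = (b^3/4)^(−1), substitute and integrate.
In terms of u = x/b (A² and the length scale cancel between numerator and denominator), P = [∫_{0}^{2.2} u^2·e^(-2·u) du] / [∫_{0}^{∞} u^2·e^(-2·u) du].
With ∫ u^2·e^(-2·u) du = -(2·u^2 + 2·u + 1)·e^(-2·u)/4 + C, the region integral is 1/4 - 377·e^(-22/5)/100 and the full one is 1/4.
The result is P = 0.81486.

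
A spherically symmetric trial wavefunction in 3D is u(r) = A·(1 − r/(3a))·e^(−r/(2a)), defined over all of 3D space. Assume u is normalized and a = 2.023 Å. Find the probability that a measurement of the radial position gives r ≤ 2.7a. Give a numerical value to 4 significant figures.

P ≈ 0.3520

P = ∫ |u|² 4πr² dr over r ≤ 2.7a.
The full normalization integral is A²·[8·π·a^3/3] = 1, fixing A².
Substituting t = r/a, A², 4π and the length scale all cancel in the ratio: P = ∫_{0}^{2.7} t^2·(1 - t/3)^2·e^(-t) dt / ∫_{0}^{∞} t^2·(1 - t/3)^2·e^(-t) dt.
An antiderivative of t^2·(1 - t/3)^2·e^(-t) is (-t^4 + 2·t^3 - 3·t^2 - 6·t - 6)·e^(-t)/9; evaluating from 0 to 2.7 gives ≈ 0.234699, while the full integral is 2/3.
The region integral divided by the full integral gives P = 0.35205.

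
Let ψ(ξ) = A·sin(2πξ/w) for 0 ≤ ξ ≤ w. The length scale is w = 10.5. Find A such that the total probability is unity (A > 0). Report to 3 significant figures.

The normalization condition is ∫|ψ|² dξ = 1 from 0 to w.
With ∫₀^w sin²(nπξ/w) dξ = w/2, the integral (without the A² prefactor) comes out to w/2.
Setting this equal to 1 gives A² = 1/(w/2).
Plugging in w = 10.5 yields A = 0.4364.

A ≈ 0.436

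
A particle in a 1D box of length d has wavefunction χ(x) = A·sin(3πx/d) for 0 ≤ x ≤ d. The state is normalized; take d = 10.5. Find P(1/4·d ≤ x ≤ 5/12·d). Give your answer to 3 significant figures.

P ≈ 0.0606

P = ∫_{1/4·d}^{5/12·d} |χ(x)|² dx.
Since A² = 1/(d/2), this is the region integral divided by the full normalization integral.
Substituting u = x/d, A² and the length scale cancel in the ratio: P = ∫_{1/4}^{5/12} sin(3·π·u)^2 du / ∫_{0}^{1} sin(3·π·u)^2 du.
An antiderivative of sin(3·π·u)^2 is u/2 - sin(6·π·u)/(12·π); evaluating from 1/4 to 5/12 gives 1/12 - 1/(6·π), while the full integral is 1/2.
This works out to P = (-2 + π)/(6·π).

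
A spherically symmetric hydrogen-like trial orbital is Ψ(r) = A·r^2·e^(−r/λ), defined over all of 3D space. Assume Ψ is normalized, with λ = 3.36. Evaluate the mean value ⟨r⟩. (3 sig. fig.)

⟨r⟩ ≈ 11.8

⟨r⟩ = ∫ r |Ψ|² 4πr² dr over the full domain.
Since the A² factors cancel between numerator and denominator, ⟨r⟩ = 7·λ/2.
With λ = 3.36, ⟨r⟩ = 11.76.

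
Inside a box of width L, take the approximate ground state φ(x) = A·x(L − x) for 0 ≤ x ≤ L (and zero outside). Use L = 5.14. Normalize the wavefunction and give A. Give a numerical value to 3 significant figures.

The normalization condition is ∫|φ|² dx = 1 from 0 to L.
∫|φ|² dx = A²·(L^5/30).
Hence A² = 1/[L^5/30].
With L = 5.14: A² = 0.008362 and A = 0.09144.

A ≈ 0.0914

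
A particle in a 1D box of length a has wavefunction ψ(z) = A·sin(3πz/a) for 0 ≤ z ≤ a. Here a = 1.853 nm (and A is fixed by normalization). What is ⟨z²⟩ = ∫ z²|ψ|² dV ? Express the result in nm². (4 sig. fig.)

⟨z^2⟩ ≈ 1.125 nm^2

By definition ⟨z²⟩ = ∫ z^2 |ψ(z)|² dz.
Since the A² factors cancel between numerator and denominator, ⟨z²⟩ = -a^2/(18·π^2) + a^2/3.
Putting a = 1.853 gives 1.1252.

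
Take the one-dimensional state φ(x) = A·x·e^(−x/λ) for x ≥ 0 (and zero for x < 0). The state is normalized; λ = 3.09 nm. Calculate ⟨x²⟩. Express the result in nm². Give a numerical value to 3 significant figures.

By definition ⟨x²⟩ = ∫ x^2 |φ(x)|² dx.
With ∫₀^∞ x^4 e^(−αx) dx = 4!/α^5, since the A² factors cancel between numerator and denominator, ⟨x²⟩ = 3·λ^2.
With λ = 3.09, ⟨x^2⟩ = 28.64.

⟨x^2⟩ ≈ 28.6 nm^2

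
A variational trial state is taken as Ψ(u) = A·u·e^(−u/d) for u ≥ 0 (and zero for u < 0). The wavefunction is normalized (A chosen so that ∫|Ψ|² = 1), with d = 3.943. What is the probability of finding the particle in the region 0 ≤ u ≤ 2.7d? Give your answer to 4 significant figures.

P = ∫_{0}^{2.7d} |Ψ(u)|² du.
Since A² = 1/(d^3/4), this is the region integral divided by the full normalization integral.
Substituting t = u/d, A² and the length scale cancel in the ratio: P = ∫_{0}^{2.7} t^2·e^(-2·t) dt / ∫_{0}^{∞} t^2·e^(-2·t) dt.
With ∫ t^2·e^(-2·t) dt = -(2·t^2 + 2·t + 1)·e^(-2·t)/4 + C, the region integral is 1/4 - 1049·e^(-27/5)/200 and the full one is 1/4.
Evaluating gives P = 0.90524.

P ≈ 0.9052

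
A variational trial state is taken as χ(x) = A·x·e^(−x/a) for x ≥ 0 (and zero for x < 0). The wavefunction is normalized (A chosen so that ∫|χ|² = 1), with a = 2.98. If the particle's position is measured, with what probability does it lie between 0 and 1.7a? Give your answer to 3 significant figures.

|χ|² is the probability density, so P = ∫_{0}^{1.7a} |χ|² dx.
With A² fixed by ∫|χ|² = 1, i.e. A² = (a^3/4)^(−1), substitute and integrate.
In terms of u = x/a (A² and the length scale cancel between numerator and denominator), P = [∫_{0}^{1.7} u^2·e^(-2·u) du] / [∫_{0}^{∞} u^2·e^(-2·u) du].
With ∫ u^2·e^(-2·u) du = -(2·u^2 + 2·u + 1)·e^(-2·u)/4 + C, the region integral is 1/4 - 509·e^(-17/5)/200 and the full one is 1/4.
The result is P = 0.6603.

P ≈ 0.660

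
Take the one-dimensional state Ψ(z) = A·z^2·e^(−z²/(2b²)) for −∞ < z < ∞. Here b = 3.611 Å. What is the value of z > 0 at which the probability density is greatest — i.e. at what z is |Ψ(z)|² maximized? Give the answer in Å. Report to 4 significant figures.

The maximum of |Ψ(z)|² occurs where its derivative vanishes.
This gives z = √(2)·b.
With b = 3.611, the value of z > 0 at which the probability density is greatest is 5.1067 Å.

z ≈ 5.107 Å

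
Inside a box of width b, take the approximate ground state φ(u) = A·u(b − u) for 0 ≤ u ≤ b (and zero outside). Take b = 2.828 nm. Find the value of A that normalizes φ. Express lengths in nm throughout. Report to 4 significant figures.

A ≈ 0.4073 nm^(-5/2)

Normalization requires ∫|φ|² du = 1, integrated from 0 to b.
Expanding the polynomial and integrating term by term, carrying out the integral gives A² · b^5/30.
Setting this equal to 1 gives A² = 1/(b^5/30).
With b = 2.828: A² = 0.16585 and A = 0.40725.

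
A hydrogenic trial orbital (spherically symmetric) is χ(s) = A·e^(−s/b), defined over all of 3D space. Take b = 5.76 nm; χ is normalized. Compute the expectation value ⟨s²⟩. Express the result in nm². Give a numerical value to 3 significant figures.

⟨s^2⟩ ≈ 99.5 nm^2

The expectation value is the |χ|²-weighted average of s^2: ∫ s^2|χ|² 4πs² ds.
Evaluating both integrals, ⟨s²⟩ = 3·b^2.
With b = 5.76, ⟨s^2⟩ = 99.53.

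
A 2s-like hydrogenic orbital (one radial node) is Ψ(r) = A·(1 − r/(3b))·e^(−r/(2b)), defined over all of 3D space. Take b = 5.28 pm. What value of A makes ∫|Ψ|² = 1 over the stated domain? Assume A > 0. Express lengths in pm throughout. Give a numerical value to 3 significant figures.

Normalization requires ∫|Ψ|² 4πr² dr = 1, integrated from 0 to ∞.
With ∫₀^∞ r^4 e^(−αr) dr = 4!/α^5, the integral (without the A² prefactor) comes out to 8·π·b^3/3.
Substituting b = 5.28 gives A² = 0.0008109, so A = 0.02848.

A ≈ 0.0285 pm^(-3/2)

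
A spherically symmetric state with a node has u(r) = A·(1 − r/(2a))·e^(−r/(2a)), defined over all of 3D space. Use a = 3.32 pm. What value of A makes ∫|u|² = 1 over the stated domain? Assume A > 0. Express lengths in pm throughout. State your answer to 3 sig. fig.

We need A² ∫|f|² 4πr² dr = 1, taking the integral from 0 to ∞.
In 3D with spherical symmetry the volume element is 4πr² dr.
Carrying out the integral gives A² · 8·π·a^3.
So A² = (8·π·a^3)^(−1).
Substituting a = 3.32 gives A² = 0.001087, so A = 0.03297.

A ≈ 0.0330 pm^(-3/2)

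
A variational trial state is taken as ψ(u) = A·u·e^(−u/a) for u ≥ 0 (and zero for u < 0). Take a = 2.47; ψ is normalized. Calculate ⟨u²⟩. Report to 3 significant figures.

⟨u^2⟩ ≈ 18.3

The expectation value is the |ψ|²-weighted average of u^2: ∫ u^2|ψ|² du.
Recall ∫₀^∞ u^m e^(−u/β) du = m!·β^(m+1), evaluating both integrals, ⟨u²⟩ = 3·a^2.
Putting a = 2.47 gives 18.30.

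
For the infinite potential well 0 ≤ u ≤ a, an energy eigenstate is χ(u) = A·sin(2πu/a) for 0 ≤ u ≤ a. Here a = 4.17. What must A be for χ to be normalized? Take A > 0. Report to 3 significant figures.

A ≈ 0.693

Normalization requires ∫|χ|² du = 1, integrated from 0 to a.
With ∫₀^a sin²(nπu/a) du = a/2, carrying out the integral gives A² · a/2.
Hence A² = 1/[a/2].
With a = 4.17: A² = 0.4796 and A = 0.6925.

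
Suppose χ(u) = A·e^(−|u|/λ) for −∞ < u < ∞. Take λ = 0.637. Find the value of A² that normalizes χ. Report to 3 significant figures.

We need A² ∫|f|² du = 1, taking the integral from −∞ to ∞.
Recall ∫₀^∞ u^m e^(−u/β) du = m!·β^(m+1), the integral (without the A² prefactor) comes out to λ.
Setting this equal to 1 gives A² = 1/(λ).
Substituting λ = 0.637 gives A² = 1.570, so A = 1.253.

A^2 ≈ 1.57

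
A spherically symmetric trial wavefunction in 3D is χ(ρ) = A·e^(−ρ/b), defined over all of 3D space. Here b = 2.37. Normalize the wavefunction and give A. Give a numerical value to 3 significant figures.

A ≈ 0.155

The normalization condition is ∫|χ|² 4πρ² dρ = 1 from 0 to ∞.
The angular integral contributes 4π, leaving ∫₀^∞ ρ²|χ|² dρ.
∫|χ|² 4πρ² dρ = A²·(π·b^3).
Hence A² = 1/[π·b^3].
Substituting b = 2.37 gives A² = 0.02391, so A = 0.1546.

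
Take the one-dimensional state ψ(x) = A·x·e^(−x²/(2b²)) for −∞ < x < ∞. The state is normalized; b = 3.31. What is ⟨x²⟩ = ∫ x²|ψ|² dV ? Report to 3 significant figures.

⟨x^2⟩ ≈ 16.4

The expectation value is the |ψ|²-weighted average of x^2: ∫ x^2|ψ|² dx.
The ratio of the moment integral to the normalization integral gives ⟨x²⟩ = 3·b^2/2.
Putting b = 3.31 gives 16.43.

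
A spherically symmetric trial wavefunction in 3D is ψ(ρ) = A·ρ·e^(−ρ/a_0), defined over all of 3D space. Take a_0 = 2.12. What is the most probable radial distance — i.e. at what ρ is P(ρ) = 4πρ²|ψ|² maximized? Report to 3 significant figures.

ρ ≈ 4.24

Differentiate P(ρ) = 4πρ²|ψ|² with respect to ρ and set to zero.
This gives ρ = 2·a_0.
With a_0 = 2.12, the most probable radial distance is 4.240.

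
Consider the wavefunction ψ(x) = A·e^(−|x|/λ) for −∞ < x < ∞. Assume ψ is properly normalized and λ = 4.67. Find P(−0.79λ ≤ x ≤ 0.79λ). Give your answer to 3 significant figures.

P ≈ 0.794

The probability is P = ∫ |ψ|² dx over [−0.79λ, 0.79λ].
With A² fixed by ∫|ψ|² = 1, i.e. A² = (λ)^(−1), substitute and integrate.
By symmetry take twice the x ≥ 0 contribution in numerator and denominator; the 2's cancel. Let u = x/λ; then A² and the length scale cancel, so P = ∫_{0}^{0.79} e^(-2·u) du ÷ ∫_{0}^{∞} e^(-2·u) du.
Using ∫ e^(-2·u) du = -e^(-2·u)/2, the numerator is 1/2 - e^(-79/50)/2 and the denominator is 1/2.
Evaluating gives P = 0.7940.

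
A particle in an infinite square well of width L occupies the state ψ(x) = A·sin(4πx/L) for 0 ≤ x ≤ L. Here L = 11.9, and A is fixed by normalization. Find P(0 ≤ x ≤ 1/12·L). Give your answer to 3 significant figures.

|ψ|² is the probability density, so P = ∫_{0}^{1/12·L} |ψ|² dx.
With A² fixed by ∫|ψ|² = 1, i.e. A² = (L/2)^(−1), substitute and integrate.
Substituting u = x/L, A² and the length scale cancel in the ratio: P = ∫_{0}^{1/12} sin(4·π·u)^2 du / ∫_{0}^{1} sin(4·π·u)^2 du.
Using ∫ sin(4·π·u)^2 du = u/2 - sin(4·π·u)·cos(4·π·u)/(8·π), the numerator is -√(3)/(32·π) + 1/24 and the denominator is 1/2.
Taking the ratio, P = (-√(3)/16 + π/12)/π.

P ≈ 0.0489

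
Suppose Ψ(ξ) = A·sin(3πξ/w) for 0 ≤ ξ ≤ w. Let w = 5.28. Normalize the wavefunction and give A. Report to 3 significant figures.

Require ∫ |Ψ|² dξ = 1 over the whole domain.
With ∫₀^w sin²(nπξ/w) dξ = w/2, the integral (without the A² prefactor) comes out to w/2.
Setting this equal to 1 gives A² = 1/(w/2).
With w = 5.28: A² = 0.3788 and A = 0.6155.

A ≈ 0.615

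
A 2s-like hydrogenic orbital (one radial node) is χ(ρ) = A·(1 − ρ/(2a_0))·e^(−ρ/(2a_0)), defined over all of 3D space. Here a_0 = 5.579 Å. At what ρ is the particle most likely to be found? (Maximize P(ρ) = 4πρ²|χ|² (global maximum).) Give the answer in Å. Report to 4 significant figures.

ρ ≈ 29.21 Å

The maximum of P(ρ) = 4πρ²|χ|² occurs where its derivative vanishes.
This gives ρ = a_0·(√(5) + 3).
With a_0 = 5.579, the most probable radial distance is 29.212 Å.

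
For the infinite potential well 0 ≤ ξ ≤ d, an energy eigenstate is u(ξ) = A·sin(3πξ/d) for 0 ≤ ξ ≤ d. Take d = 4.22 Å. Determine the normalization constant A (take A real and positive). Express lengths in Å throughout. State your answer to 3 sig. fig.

The normalization condition is ∫|u|² dξ = 1 from 0 to d.
With ∫₀^d sin²(nπξ/d) dξ = d/2, with u = A·sin(3πξ/d), the integral evaluates to A²·[d/2].
So A² = (d/2)^(−1).
With d = 4.22: A² = 0.4739 and A = 0.6884.

A ≈ 0.688 Å^(-1/2)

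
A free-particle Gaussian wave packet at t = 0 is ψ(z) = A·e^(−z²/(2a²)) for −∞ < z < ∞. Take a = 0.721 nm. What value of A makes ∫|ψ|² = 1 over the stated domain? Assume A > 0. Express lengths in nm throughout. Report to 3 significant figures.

The normalization condition is ∫|ψ|² dz = 1 from −∞ to ∞.
With ψ = A·e^(−z²/(2a²)), the integral evaluates to A²·[√(π)·a].
So A² = (√(π)·a)^(−1).
Substituting a = 0.721 gives A² = 0.7825, so A = 0.8846.

A ≈ 0.885 nm^(-1/2)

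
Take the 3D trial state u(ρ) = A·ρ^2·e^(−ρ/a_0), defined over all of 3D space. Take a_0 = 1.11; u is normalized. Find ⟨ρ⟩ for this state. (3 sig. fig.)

⟨ρ⟩ ≈ 3.89

⟨ρ⟩ = ∫ ρ |u|² 4πρ² dρ over the full domain.
The ratio of the moment integral to the normalization integral gives ⟨ρ⟩ = 7·a_0/2.
With a_0 = 1.11, ⟨ρ⟩ = 3.885.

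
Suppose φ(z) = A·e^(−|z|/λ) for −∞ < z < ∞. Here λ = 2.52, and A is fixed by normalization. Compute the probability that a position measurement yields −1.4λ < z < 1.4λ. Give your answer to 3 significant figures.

P ≈ 0.939

|φ|² is the probability density, so P = ∫_{−1.4λ}^{1.4λ} |φ|² dz.
The normalization integral ∫|φ|²dz over the whole domain equals λ·A², and A² cancels in the ratio.
By symmetry take twice the z ≥ 0 contribution in numerator and denominator; the 2's cancel. In terms of u = z/λ (A² and the length scale cancel between numerator and denominator), P = [∫_{0}^{1.4} e^(-2·u) du] / [∫_{0}^{∞} e^(-2·u) du].
With ∫ e^(-2·u) du = -e^(-2·u)/2 + C, the region integral is 1/2 - e^(-14/5)/2 and the full one is 1/2.
This works out to P = 0.9392.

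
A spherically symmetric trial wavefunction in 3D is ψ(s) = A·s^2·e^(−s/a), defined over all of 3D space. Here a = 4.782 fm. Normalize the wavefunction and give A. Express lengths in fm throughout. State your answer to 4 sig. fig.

Normalization requires ∫|ψ|² 4πs² ds = 1, integrated from 0 to ∞.
With ψ = A·s^2·e^(−s/a), the integral evaluates to A²·[45·π·a^7/2].
Setting this equal to 1 gives A² = 1/(45·π·a^7/2).
Plugging in a = 4.782 yields A = 0.00049739.

A ≈ 0.0004974 fm^(-7/2)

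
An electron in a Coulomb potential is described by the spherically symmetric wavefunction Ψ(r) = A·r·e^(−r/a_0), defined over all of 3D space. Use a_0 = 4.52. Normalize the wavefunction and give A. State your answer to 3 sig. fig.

We need A² ∫|f|² 4πr² dr = 1, taking the integral from 0 to ∞.
With Ψ = A·r·e^(−r/a_0), the integral evaluates to A²·[3·π·a_0^5].
Substituting a_0 = 4.52 gives A² = 0.00005624, so A = 0.007499.

A ≈ 0.00750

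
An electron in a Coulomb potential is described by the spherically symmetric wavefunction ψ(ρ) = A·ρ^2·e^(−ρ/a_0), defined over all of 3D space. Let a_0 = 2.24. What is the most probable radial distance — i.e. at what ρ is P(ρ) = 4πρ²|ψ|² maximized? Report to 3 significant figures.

The maximum of P(ρ) = 4πρ²|ψ|² occurs where its derivative vanishes.
Solving yields ρ = 3·a_0.
With a_0 = 2.24, the most probable radial distance is 6.720.

ρ ≈ 6.72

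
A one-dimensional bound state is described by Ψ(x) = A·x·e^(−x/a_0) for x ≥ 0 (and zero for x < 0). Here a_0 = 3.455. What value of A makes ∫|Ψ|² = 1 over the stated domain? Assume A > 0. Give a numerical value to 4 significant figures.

A ≈ 0.3114

Require ∫ |Ψ|² dx = 1 over the whole domain.
Recall ∫₀^∞ x^m e^(−x/β) dx = m!·β^(m+1), carrying out the integral gives A² · a_0^3/4.
So A² = (a_0^3/4)^(−1).
With a_0 = 3.455: A² = 0.096988 and A = 0.31143.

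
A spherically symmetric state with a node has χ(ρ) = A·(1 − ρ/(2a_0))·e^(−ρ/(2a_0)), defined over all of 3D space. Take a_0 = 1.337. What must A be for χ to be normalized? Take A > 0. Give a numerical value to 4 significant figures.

The normalization condition is ∫|χ|² 4πρ² dρ = 1 from 0 to ∞.
In 3D with spherical symmetry the volume element is 4πρ² dρ.
The integral (without the A² prefactor) comes out to 8·π·a_0^3.
So A² = (8·π·a_0^3)^(−1).
Substituting a_0 = 1.337 gives A² = 0.016648, so A = 0.12903.

A ≈ 0.1290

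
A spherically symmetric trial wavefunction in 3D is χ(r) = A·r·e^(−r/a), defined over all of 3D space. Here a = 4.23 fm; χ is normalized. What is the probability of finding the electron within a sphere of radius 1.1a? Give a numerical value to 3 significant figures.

Integrate the radial probability density 4πr²|χ|² over r ≤ 1.1a.
Normalization gives A² = 1/(3·π·a^5).
Substituting u = r/a, A², 4π and the length scale all cancel in the ratio: P = ∫_{0}^{1.1} u^4·e^(-2·u) du / ∫_{0}^{∞} u^4·e^(-2·u) du.
With ∫ u^4·e^(-2·u) du = -(u^4/2 + u^3 + 3·u^2/2 + 3·u/2 + 3/4)·e^(-2·u) + C, the region integral is ≈ 0.054372 and the full one is 3/4.
The region integral divided by the full integral gives P = 0.07250.

P ≈ 0.0725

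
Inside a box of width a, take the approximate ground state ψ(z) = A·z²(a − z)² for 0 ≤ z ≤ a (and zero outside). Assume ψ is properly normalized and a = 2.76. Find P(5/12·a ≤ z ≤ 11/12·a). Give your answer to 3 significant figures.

P ≈ 0.697

P = ∫_{5/12·a}^{11/12·a} |ψ(z)|² dz.
Since A² = 1/(a^9/630), this is the region integral divided by the full normalization integral.
Substituting u = z/a, A² and the length scale cancel in the ratio: P = ∫_{5/12}^{11/12} u^4·(1 - u)^4 du / ∫_{0}^{1} u^4·(1 - u)^4 du.
An antiderivative of u^4·(1 - u)^4 is u^5·(70·u^4 - 315·u^3 + 540·u^2 - 420·u + 126)/630; evaluating from 5/12 to 11/12 gives ≈ 0.0011068, while the full integral is 1/630.
The result is P = 0.6973.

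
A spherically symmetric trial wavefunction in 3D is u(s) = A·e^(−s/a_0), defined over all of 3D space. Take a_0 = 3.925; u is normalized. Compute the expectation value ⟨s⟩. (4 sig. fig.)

⟨s⟩ ≈ 5.888

⟨s⟩ = ∫ s |u|² 4πs² ds over the full domain.
Evaluating both integrals, ⟨s⟩ = 3·a_0/2.
Putting a_0 = 3.925 gives 5.8875.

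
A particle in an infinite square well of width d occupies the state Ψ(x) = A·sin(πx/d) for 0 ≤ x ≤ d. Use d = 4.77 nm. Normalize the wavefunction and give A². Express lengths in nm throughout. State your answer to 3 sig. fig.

A^2 ≈ 0.419 nm^(-1)

Require ∫ |Ψ|² dx = 1 over the whole domain.
With ∫₀^d sin²(nπx/d) dx = d/2, with Ψ = A·sin(πx/d), the integral evaluates to A²·[d/2].
Plugging in d = 4.77 yields A = 0.6475.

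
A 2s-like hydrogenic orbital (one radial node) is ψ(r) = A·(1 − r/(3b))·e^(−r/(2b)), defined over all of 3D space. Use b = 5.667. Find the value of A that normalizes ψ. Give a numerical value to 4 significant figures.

Require ∫ |ψ|² 4πr² dr = 1 over the whole domain.
(Spherical symmetry: dV = 4πr² dr.)
∫|ψ|² 4πr² dr = A²·(8·π·b^3/3).
So A² = (8·π·b^3/3)^(−1).
Substituting b = 5.667 gives A² = 0.00065588, so A = 0.025610.

A ≈ 0.02561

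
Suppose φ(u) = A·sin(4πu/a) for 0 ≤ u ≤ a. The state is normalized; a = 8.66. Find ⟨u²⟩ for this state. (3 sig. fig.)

⟨u^2⟩ ≈ 24.8

The expectation value is the |φ|²-weighted average of u^2: ∫ u^2|φ|² du.
Using sin²θ = (1 − cos 2θ)/2, evaluating both integrals, ⟨u²⟩ = -a^2/(32·π^2) + a^2/3.
With a = 8.66, ⟨u^2⟩ = 24.76.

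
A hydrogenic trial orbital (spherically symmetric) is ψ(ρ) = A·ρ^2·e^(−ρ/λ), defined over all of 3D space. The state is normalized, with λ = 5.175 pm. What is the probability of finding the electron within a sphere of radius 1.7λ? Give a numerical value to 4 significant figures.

P ≈ 0.05785

With dV = 4πρ²dρ, the probability is ∫|ψ|² dV over ρ ≤ 1.7λ.
The full normalization integral is A²·[45·π·λ^7/2] = 1, fixing A².
In terms of u = ρ/λ (A², 4π and the length scale all cancel between numerator and denominator), P = [∫_{0}^{1.7} u^6·e^(-2·u) du] / [∫_{0}^{∞} u^6·e^(-2·u) du].
An antiderivative of u^6·e^(-2·u) is -(4·u^6 + 12·u^5 + 30·u^4 + 60·u^3 + 90·u^2 + 90·u + 45)·e^(-2·u)/8; evaluating from 0 to 1.7 gives ≈ 0.325424, while the full integral is 45/8.
This evaluates to P = 0.057853.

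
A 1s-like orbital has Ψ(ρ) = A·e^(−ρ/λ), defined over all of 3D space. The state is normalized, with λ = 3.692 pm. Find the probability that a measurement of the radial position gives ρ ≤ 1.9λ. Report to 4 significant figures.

P ≈ 0.7311

P = ∫ |Ψ|² 4πρ² dρ over ρ ≤ 1.9λ.
Normalization gives A² = 1/(π·λ^3).
Substituting u = ρ/λ, A², 4π and the length scale all cancel in the ratio: P = ∫_{0}^{1.9} u^2·e^(-2·u) du / ∫_{0}^{∞} u^2·e^(-2·u) du.
With ∫ u^2·e^(-2·u) du = -(2·u^2 + 2·u + 1)·e^(-2·u)/4 + C, the region integral is 1/4 - 601·e^(-19/5)/200 and the full one is 1/4.
This evaluates to P = 0.73110.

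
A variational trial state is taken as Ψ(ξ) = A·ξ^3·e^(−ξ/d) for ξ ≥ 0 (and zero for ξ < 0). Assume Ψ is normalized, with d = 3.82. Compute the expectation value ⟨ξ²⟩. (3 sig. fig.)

⟨ξ^2⟩ ≈ 204

⟨ξ²⟩ = ∫ ξ^2 |Ψ|² dξ over the full domain.
Recall ∫₀^∞ ξ^m e^(−ξ/β) dξ = m!·β^(m+1), evaluating both integrals, ⟨ξ²⟩ = 14·d^2.
Putting d = 3.82 gives 204.3.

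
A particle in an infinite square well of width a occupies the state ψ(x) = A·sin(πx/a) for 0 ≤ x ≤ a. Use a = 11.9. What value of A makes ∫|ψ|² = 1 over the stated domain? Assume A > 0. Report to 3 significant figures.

The normalization condition is ∫|ψ|² dx = 1 from 0 to a.
With ∫₀^a sin²(nπx/a) dx = a/2, with ψ = A·sin(πx/a), the integral evaluates to A²·[a/2].
Substituting a = 11.9 gives A² = 0.1681, so A = 0.4100.

A ≈ 0.410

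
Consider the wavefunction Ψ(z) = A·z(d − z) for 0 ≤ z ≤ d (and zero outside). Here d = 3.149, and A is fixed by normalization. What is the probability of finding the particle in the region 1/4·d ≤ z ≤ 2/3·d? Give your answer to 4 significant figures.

P ≈ 0.6866

P = ∫_{1/4·d}^{2/3·d} |Ψ(z)|² dz.
The normalization integral ∫|Ψ|²dz over the whole domain equals d^5/30·A², and A² cancels in the ratio.
Let u = z/d; then A² and the length scale cancel, so P = ∫_{1/4}^{2/3} u^2·(1 - u)^2 du ÷ ∫_{0}^{1} u^2·(1 - u)^2 du.
Using ∫ u^2·(1 - u)^2 du = u^3·(6·u^2 - 15·u + 10)/30, the numerator is ≈ 0.0228869 and the denominator is 1/30.
The result is P = 0.68661.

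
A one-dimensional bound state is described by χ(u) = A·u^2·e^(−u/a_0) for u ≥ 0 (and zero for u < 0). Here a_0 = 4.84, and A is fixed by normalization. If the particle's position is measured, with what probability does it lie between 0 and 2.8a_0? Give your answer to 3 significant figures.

P ≈ 0.658

P = ∫_{0}^{2.8a_0} |χ(u)|² du.
Since A² = 1/(3·a_0^5/4), this is the region integral divided by the full normalization integral.
Substituting t = u/a_0, A² and the length scale cancel in the ratio: P = ∫_{0}^{2.8} t^4·e^(-2·t) dt / ∫_{0}^{∞} t^4·e^(-2·t) dt.
With ∫ t^4·e^(-2·t) dt = -(t^4/2 + t^3 + 3·t^2/2 + 3·t/2 + 3/4)·e^(-2·t) + C, the region integral is ≈ 0.49339 and the full one is 3/4.
The result is P = 0.6578.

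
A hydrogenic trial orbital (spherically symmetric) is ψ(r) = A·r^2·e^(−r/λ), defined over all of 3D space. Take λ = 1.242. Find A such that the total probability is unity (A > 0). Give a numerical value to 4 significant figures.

A ≈ 0.05571

The normalization condition is ∫|ψ|² 4πr² dr = 1 from 0 to ∞.
With ∫₀^∞ r^6 e^(−αr) dr = 6!/α^7, with ψ = A·r^2·e^(−r/λ), the integral evaluates to A²·[45·π·λ^7/2].
Plugging in λ = 1.242 yields A = 0.055707.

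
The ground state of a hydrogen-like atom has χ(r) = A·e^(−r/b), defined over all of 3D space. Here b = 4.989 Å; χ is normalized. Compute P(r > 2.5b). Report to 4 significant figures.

P ≈ 0.1247

Integrate the radial probability density 4πr²|χ|² over r > 2.5b.
Normalization gives A² = 1/(π·b^3).
Let u = r/b; then A², 4π and the length scale all cancel, so P = ∫_{2.5}^{∞} u^2·e^(-2·u) du ÷ ∫_{0}^{∞} u^2·e^(-2·u) du.
With ∫ u^2·e^(-2·u) du = -(2·u^2 + 2·u + 1)·e^(-2·u)/4 + C, the region integral is 37·e^(-5)/8 and the full one is 1/4.
This evaluates to P = 0.12465.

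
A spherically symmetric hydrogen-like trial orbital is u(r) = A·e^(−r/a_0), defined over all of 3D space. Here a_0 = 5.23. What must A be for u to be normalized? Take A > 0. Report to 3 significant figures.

The normalization condition is ∫|u|² 4πr² dr = 1 from 0 to ∞.
In 3D with spherical symmetry the volume element is 4πr² dr.
The integral (without the A² prefactor) comes out to π·a_0^3.
Setting this equal to 1 gives A² = 1/(π·a_0^3).
With a_0 = 5.23: A² = 0.002225 and A = 0.04717.

A ≈ 0.0472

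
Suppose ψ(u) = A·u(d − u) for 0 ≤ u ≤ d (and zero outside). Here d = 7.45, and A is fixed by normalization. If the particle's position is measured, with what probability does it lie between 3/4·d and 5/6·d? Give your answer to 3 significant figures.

P ≈ 0.0680

P = ∫_{3/4·d}^{5/6·d} |ψ(u)|² du.
The normalization integral ∫|ψ|²du over the whole domain equals d^5/30·A², and A² cancels in the ratio.
Substituting t = u/d, A² and the length scale cancel in the ratio: P = ∫_{3/4}^{5/6} t^2·(1 - t)^2 dt / ∫_{0}^{1} t^2·(1 - t)^2 dt.
Using ∫ t^2·(1 - t)^2 dt = t^3·(6·t^2 - 15·t + 10)/30, the numerator is ≈ 0.0022674 and the denominator is 1/30.
This works out to P = 0.06802.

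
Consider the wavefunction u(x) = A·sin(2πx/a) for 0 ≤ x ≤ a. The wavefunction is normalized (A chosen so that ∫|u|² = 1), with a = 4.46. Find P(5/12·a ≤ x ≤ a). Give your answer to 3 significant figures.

|u|² is the probability density, so P = ∫_{5/12·a}^{a} |u|² dx.
The normalization integral ∫|u|²dx over the whole domain equals a/2·A², and A² cancels in the ratio.
Let t = x/a; then A² and the length scale cancel, so P = ∫_{5/12}^{1} sin(2·π·t)^2 dt ÷ ∫_{0}^{1} sin(2·π·t)^2 dt.
With ∫ sin(2·π·t)^2 dt = t/2 - sin(4·π·t)/(8·π) + C, the region integral is -√(3)/(16·π) + 7/24 and the full one is 1/2.
This works out to P = -√(3)/(8·π) + 7/12.

P ≈ 0.514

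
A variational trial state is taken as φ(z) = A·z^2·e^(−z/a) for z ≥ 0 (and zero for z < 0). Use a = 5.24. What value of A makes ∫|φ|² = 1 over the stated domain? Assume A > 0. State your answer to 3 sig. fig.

A ≈ 0.0184

Normalization requires ∫|φ|² dz = 1, integrated from 0 to ∞.
Recall ∫₀^∞ z^m e^(−z/β) dz = m!·β^(m+1), ∫|φ|² dz = A²·(3·a^5/4).
Substituting a = 5.24 gives A² = 0.0003375, so A = 0.01837.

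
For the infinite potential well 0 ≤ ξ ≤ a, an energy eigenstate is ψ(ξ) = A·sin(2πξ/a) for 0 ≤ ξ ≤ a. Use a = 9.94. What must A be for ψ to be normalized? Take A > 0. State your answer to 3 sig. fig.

Normalization requires ∫|ψ|² dξ = 1, integrated from 0 to a.
With ψ = A·sin(2πξ/a), the integral evaluates to A²·[a/2].
Setting this equal to 1 gives A² = 1/(a/2).
Plugging in a = 9.94 yields A = 0.4486.

A ≈ 0.449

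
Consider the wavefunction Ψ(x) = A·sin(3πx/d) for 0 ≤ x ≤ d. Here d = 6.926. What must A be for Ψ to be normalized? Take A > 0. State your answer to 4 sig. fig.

A ≈ 0.5374

Normalization requires ∫|Ψ|² dx = 1, integrated from 0 to d.
With ∫₀^d sin²(nπx/d) dx = d/2, with Ψ = A·sin(3πx/d), the integral evaluates to A²·[d/2].
Setting this equal to 1 gives A² = 1/(d/2).
Plugging in d = 6.926 yields A = 0.53737.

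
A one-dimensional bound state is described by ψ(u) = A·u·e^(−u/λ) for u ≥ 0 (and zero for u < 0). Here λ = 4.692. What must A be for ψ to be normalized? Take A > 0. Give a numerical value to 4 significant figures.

Normalization requires ∫|ψ|² du = 1, integrated from 0 to ∞.
Using ∫₀^∞ uⁿ e^(−αu) du = n!/αⁿ⁺¹, the integral (without the A² prefactor) comes out to λ^3/4.
Plugging in λ = 4.692 yields A = 0.19679.

A ≈ 0.1968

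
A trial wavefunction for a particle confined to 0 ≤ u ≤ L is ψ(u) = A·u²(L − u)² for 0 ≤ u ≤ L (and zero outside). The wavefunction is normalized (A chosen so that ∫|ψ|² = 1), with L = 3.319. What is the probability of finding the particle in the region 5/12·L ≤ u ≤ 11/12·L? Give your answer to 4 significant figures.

The probability is P = ∫ |ψ|² du over [5/12·L, 11/12·L].
Since A² = 1/(L^9/630), this is the region integral divided by the full normalization integral.
In terms of t = u/L (A² and the length scale cancel between numerator and denominator), P = [∫_{5/12}^{11/12} t^4·(1 - t)^4 dt] / [∫_{0}^{1} t^4·(1 - t)^4 dt].
An antiderivative of t^4·(1 - t)^4 is t^5·(70·t^4 - 315·t^3 + 540·t^2 - 420·t + 126)/630; evaluating from 5/12 to 11/12 gives ≈ 0.00110681, while the full integral is 1/630.
The result is P = 0.69729.

P ≈ 0.6973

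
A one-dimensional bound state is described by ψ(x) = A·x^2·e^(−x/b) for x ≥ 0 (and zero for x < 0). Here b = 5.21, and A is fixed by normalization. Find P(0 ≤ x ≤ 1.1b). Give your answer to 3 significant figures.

|ψ|² is the probability density, so P = ∫_{0}^{1.1b} |ψ|² dx.
Since A² = 1/(3·b^5/4), this is the region integral divided by the full normalization integral.
Substituting u = x/b, A² and the length scale cancel in the ratio: P = ∫_{0}^{1.1} u^4·e^(-2·u) du / ∫_{0}^{∞} u^4·e^(-2·u) du.
With ∫ u^4·e^(-2·u) du = -(u^4/2 + u^3 + 3·u^2/2 + 3·u/2 + 3/4)·e^(-2·u) + C, the region integral is ≈ 0.054372 and the full one is 3/4.
Taking the ratio, P = 0.07250.

P ≈ 0.0725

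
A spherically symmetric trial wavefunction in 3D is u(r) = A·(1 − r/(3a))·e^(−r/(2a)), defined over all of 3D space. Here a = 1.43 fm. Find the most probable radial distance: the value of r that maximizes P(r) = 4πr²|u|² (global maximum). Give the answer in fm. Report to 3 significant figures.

Differentiate P(r) = 4πr²|u|² with respect to r and set to zero.
This gives r = a.
With a = 1.43, the most probable radial distance is 1.430 fm.

r ≈ 1.43 fm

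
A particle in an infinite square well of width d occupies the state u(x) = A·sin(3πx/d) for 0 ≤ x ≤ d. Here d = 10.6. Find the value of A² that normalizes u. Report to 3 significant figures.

A^2 ≈ 0.189

Require ∫ |u|² dx = 1 over the whole domain.
With ∫₀^d sin²(nπx/d) dx = d/2, with u = A·sin(3πx/d), the integral evaluates to A²·[d/2].
So A² = (d/2)^(−1).
Plugging in d = 10.6 yields A = 0.4344.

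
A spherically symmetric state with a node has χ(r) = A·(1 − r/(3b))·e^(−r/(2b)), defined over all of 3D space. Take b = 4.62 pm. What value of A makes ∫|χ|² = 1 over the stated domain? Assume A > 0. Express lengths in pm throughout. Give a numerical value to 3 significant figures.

Normalization requires ∫|χ|² 4πr² dr = 1, integrated from 0 to ∞.
The angular integral contributes 4π, leaving ∫₀^∞ r²|χ|² dr.
The integral (without the A² prefactor) comes out to 8·π·b^3/3.
So A² = (8·π·b^3/3)^(−1).
With b = 4.62: A² = 0.001210 and A = 0.03479.

A ≈ 0.0348 pm^(-3/2)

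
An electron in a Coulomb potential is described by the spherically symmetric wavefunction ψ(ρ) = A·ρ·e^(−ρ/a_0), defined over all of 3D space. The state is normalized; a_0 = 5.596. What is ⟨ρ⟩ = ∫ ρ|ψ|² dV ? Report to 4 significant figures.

The expectation value is the |ψ|²-weighted average of ρ: ∫ ρ|ψ|² 4πρ² dρ.
Recall ∫₀^∞ ρ^m e^(−ρ/β) dρ = m!·β^(m+1), since the A² factors cancel between numerator and denominator, ⟨ρ⟩ = 5·a_0/2.
Putting a_0 = 5.596 gives 13.990.

⟨ρ⟩ ≈ 13.99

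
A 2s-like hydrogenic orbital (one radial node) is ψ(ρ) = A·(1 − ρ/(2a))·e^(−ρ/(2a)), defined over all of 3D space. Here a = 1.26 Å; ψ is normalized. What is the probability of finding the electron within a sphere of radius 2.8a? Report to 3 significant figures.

P ≈ 0.0633

P = ∫ |ψ|² 4πρ² dρ over ρ ≤ 2.8a.
The full normalization integral is A²·[8·π·a^3] = 1, fixing A².
Let u = ρ/a; then A², 4π and the length scale all cancel, so P = ∫_{0}^{2.8} u^2·(1 - u/2)^2·e^(-u) du ÷ ∫_{0}^{∞} u^2·(1 - u/2)^2·e^(-u) du.
Using ∫ u^2·(1 - u/2)^2·e^(-u) du = -(u^4/4 + u^2 + 2·u + 2)·e^(-u), the numerator is ≈ 0.12666 and the denominator is 2.
The region integral divided by the full integral gives P = 0.06333.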